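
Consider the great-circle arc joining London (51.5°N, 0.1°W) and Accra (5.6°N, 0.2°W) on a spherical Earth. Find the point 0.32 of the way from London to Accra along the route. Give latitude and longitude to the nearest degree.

≈ 37°N, 0°E

Convert each endpoint to a unit vector on the sphere (x = cos φ cos λ, y = cos φ sin λ, z = sin φ).
The central angle between the endpoints is δ = arccos(p₁·p₂) ≈ 0.801 rad (45.9°).
Interpolate at f = 0.32 with slerp weights a = sin((1−f)δ)/sin δ ≈ 0.722, b = sin(fδ)/sin δ ≈ 0.353.
p = a·p₁ + b·p₂ ≈ (0.801, -0.002, 0.599); φ = arcsin(p_z) ≈ 36.81°, λ = atan2(p_y, p_x) ≈ -0.14°.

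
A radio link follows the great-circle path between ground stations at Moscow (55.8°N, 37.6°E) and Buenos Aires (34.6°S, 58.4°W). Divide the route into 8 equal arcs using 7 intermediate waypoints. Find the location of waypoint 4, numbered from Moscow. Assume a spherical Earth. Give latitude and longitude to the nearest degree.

Write both endpoints as unit vectors p₁, p₂ with components (cos φ cos λ, cos φ sin λ, sin φ).
The central angle between the endpoints is δ = arccos(p₁·p₂) ≈ 2.115 rad (121.2°).
Interpolate at f = 4/8 with slerp weights a = sin((1−f)δ)/sin δ ≈ 1.019, b = sin(fδ)/sin δ ≈ 1.019.
p = a·p₁ + b·p₂ ≈ (0.893, -0.365, 0.264); φ = arcsin(p_z) ≈ 15.31°, λ = atan2(p_y, p_x) ≈ -22.22°.

≈ (15°N, 22°W)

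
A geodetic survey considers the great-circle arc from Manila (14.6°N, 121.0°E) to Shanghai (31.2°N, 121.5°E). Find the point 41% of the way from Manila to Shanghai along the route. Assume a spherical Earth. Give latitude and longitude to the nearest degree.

≈ (21°N, 121°E)

The haversine formula gives a central angle δ ≈ 0.290 rad (16.6°) between the endpoints.
Interpolate at f = 0.41 with slerp weights a = sin((1−f)δ)/sin δ ≈ 0.595, b = sin(fδ)/sin δ ≈ 0.415.
p = a·p₁ + b·p₂ ≈ (-0.482, 0.796, 0.365); φ = arcsin(p_z) ≈ 21.41°, λ = atan2(p_y, p_x) ≈ 121.19°.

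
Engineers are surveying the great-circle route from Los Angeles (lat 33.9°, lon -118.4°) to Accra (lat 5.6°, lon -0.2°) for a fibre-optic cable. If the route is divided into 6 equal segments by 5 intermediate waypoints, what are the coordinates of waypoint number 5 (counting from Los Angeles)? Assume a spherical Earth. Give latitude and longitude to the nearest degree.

The haversine formula gives a central angle δ ≈ 1.913 rad (109.6°) between the endpoints.
Interpolate at f = 5/6 with slerp weights a = sin((1−f)δ)/sin δ ≈ 0.333, b = sin(fδ)/sin δ ≈ 1.061.
p = a·p₁ + b·p₂ ≈ (0.925, -0.247, 0.289); φ = arcsin(p_z) ≈ 16.81°, λ = atan2(p_y, p_x) ≈ -14.94°.

≈ lat 17°, lon -15°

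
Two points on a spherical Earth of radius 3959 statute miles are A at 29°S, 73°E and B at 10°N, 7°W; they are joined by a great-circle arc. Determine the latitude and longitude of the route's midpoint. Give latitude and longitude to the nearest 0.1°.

Convert each endpoint to a unit vector on the sphere (x = cos φ cos λ, y = cos φ sin λ, z = sin φ).
The central angle between the endpoints is δ = arccos(p₁·p₂) ≈ 1.505 rad (86.3°).
Interpolate at f = 1/2 with slerp weights a = sin((1−f)δ)/sin δ ≈ 0.685, b = sin(fδ)/sin δ ≈ 0.685.
p = a·p₁ + b·p₂ ≈ (0.845, 0.491, -0.213); φ = arcsin(p_z) ≈ -12.31°, λ = atan2(p_y, p_x) ≈ 30.15°.

≈ 12.3°S, 30.2°E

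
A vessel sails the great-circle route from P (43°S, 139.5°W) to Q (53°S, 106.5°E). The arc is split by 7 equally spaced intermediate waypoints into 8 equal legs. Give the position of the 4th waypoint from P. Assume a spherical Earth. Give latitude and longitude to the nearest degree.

≈ (64°S, 172°E)

Convert each endpoint to a unit vector on the sphere (x = cos φ cos λ, y = cos φ sin λ, z = sin φ).
The central angle between the endpoints is δ = arccos(p₁·p₂) ≈ 1.196 rad (68.6°).
Interpolate at f = 4/8 with slerp weights a = sin((1−f)δ)/sin δ ≈ 0.605, b = sin(fδ)/sin δ ≈ 0.605.
p = a·p₁ + b·p₂ ≈ (-0.440, 0.062, -0.896); φ = arcsin(p_z) ≈ -63.63°, λ = atan2(p_y, p_x) ≈ 172.01°.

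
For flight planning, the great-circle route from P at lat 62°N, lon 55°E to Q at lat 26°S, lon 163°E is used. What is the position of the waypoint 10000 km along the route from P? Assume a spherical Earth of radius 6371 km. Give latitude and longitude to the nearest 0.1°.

≈ lat 1.3°N, lon 147.3°E

From cos δ = sin φ₁ sin φ₂ + cos φ₁ cos φ₂ cos Δλ, the central angle is δ ≈ 2.115 rad (121.2°). The total great-circle distance is δ·R ≈ 2.115 × 6371 ≈ 13473 km, so the target fraction is f = 10000/13473 ≈ 0.742.
Interpolate at f ≈ 0.742 with slerp weights a = sin((1−f)δ)/sin δ ≈ 0.606, b = sin(fδ)/sin δ ≈ 1.169.
p = a·p₁ + b·p₂ ≈ (-0.841, 0.540, 0.023); φ = arcsin(p_z) ≈ 1.30°, λ = atan2(p_y, p_x) ≈ 147.30°.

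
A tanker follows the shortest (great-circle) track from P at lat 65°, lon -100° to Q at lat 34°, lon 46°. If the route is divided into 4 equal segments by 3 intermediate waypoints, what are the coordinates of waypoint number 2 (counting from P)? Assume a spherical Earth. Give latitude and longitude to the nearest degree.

≈ lat 70°, lon 20°

From cos δ = sin φ₁ sin φ₂ + cos φ₁ cos φ₂ cos Δλ, the central angle is δ ≈ 1.353 rad (77.5°).
Interpolate at f = 2/4 with slerp weights a = sin((1−f)δ)/sin δ ≈ 0.641, b = sin(fδ)/sin δ ≈ 0.641.
p = a·p₁ + b·p₂ ≈ (0.322, 0.116, 0.940); φ = arcsin(p_z) ≈ 69.99°, λ = atan2(p_y, p_x) ≈ 19.72°.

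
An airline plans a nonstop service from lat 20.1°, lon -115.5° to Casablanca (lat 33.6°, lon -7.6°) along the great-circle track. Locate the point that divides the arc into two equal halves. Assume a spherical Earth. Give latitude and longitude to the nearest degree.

From cos δ = sin φ₁ sin φ₂ + cos φ₁ cos φ₂ cos Δλ, the central angle is δ ≈ 1.621 rad (92.9°).
Interpolate at f = 1/2 with slerp weights a = sin((1−f)δ)/sin δ ≈ 0.726, b = sin(fδ)/sin δ ≈ 0.726.
p = a·p₁ + b·p₂ ≈ (0.306, -0.695, 0.651); φ = arcsin(p_z) ≈ 40.61°, λ = atan2(p_y, p_x) ≈ -66.26°.

≈ lat 41°, lon -66°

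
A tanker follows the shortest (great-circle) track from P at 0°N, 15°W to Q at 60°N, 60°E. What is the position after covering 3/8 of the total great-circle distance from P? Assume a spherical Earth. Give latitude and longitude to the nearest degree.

The haversine formula gives a central angle δ ≈ 1.441 rad (82.6°) between the endpoints.
Interpolate at f = 3/8 with slerp weights a = sin((1−f)δ)/sin δ ≈ 0.790, b = sin(fδ)/sin δ ≈ 0.519.
p = a·p₁ + b·p₂ ≈ (0.893, 0.020, 0.449); φ = arcsin(p_z) ≈ 26.70°, λ = atan2(p_y, p_x) ≈ 1.29°.

≈ 27°N, 1°E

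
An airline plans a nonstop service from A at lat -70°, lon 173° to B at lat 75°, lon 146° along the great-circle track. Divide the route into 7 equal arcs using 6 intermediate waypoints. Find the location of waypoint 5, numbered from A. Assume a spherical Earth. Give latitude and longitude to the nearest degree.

≈ lat 34°, lon 159°

Convert each endpoint to a unit vector on the sphere (x = cos φ cos λ, y = cos φ sin λ, z = sin φ).
The central angle between the endpoints is δ = arccos(p₁·p₂) ≈ 2.548 rad (146.0°).
Interpolate at f = 5/7 with slerp weights a = sin((1−f)δ)/sin δ ≈ 1.189, b = sin(fδ)/sin δ ≈ 1.732.
p = a·p₁ + b·p₂ ≈ (-0.775, 0.300, 0.556); φ = arcsin(p_z) ≈ 33.76°, λ = atan2(p_y, p_x) ≈ 158.83°.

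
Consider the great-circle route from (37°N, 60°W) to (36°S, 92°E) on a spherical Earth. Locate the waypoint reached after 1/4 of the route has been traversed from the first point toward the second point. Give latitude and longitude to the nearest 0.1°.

≈ (24.4°N, 16.1°W)

The haversine formula gives a central angle δ ≈ 2.750 rad (157.6°) between the endpoints.
Interpolate at f = 1/4 with slerp weights a = sin((1−f)δ)/sin δ ≈ 2.309, b = sin(fδ)/sin δ ≈ 1.662.
p = a·p₁ + b·p₂ ≈ (0.875, -0.253, 0.413); φ = arcsin(p_z) ≈ 24.37°, λ = atan2(p_y, p_x) ≈ -16.14°.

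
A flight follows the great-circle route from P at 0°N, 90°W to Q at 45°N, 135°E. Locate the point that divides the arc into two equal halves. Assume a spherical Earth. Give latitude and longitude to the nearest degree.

≈ 45°N, 135°W

Convert each endpoint to a unit vector on the sphere (x = cos φ cos λ, y = cos φ sin λ, z = sin φ).
The central angle between the endpoints is δ = arccos(p₁·p₂) ≈ 2.094 rad (120.0°).
Interpolate at f = 1/2 with slerp weights a = sin((1−f)δ)/sin δ ≈ 1.000, b = sin(fδ)/sin δ ≈ 1.000.
p = a·p₁ + b·p₂ ≈ (-0.500, -0.500, 0.707); φ = arcsin(p_z) ≈ 45.00°, λ = atan2(p_y, p_x) ≈ -135.00°.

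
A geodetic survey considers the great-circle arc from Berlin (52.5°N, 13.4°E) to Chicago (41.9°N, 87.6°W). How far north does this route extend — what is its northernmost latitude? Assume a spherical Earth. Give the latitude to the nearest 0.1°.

≈ 60.2°N

The great circle lies in the plane with unit normal n̂ = (p₁ × p₂)/|p₁ × p₂|.
Here n̂_z ≈ -0.496; the vertex latitude is φ_max = arccos|n̂_z| ≈ 60.2°.
Check via Clairaut: cos φ_max = |cos φ₁| · sin C = cos(52.5°)·sin(54.6°) ≈ 0.496, again giving ≈ 60.2°.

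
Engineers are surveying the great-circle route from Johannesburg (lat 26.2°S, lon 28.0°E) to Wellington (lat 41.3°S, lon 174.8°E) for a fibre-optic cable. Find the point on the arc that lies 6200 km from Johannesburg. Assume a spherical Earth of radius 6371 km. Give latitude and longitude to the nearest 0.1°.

≈ lat 66.8°S, lon 91.7°E

Write both endpoints as unit vectors p₁, p₂ with components (cos φ cos λ, cos φ sin λ, sin φ).
The central angle between the endpoints is δ = arccos(p₁·p₂) ≈ 1.847 rad (105.8°). The total great-circle distance is δ·R ≈ 1.847 × 6371 ≈ 11767 km, so the target fraction is f = 6200/11767 ≈ 0.527.
Interpolate at f ≈ 0.527 with slerp weights a = sin((1−f)δ)/sin δ ≈ 0.797, b = sin(fδ)/sin δ ≈ 0.859.
p = a·p₁ + b·p₂ ≈ (-0.011, 0.394, -0.919); φ = arcsin(p_z) ≈ -66.77°, λ = atan2(p_y, p_x) ≈ 91.67°.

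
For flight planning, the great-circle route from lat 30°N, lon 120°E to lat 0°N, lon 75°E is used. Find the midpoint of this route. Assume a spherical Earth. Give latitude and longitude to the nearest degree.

≈ lat 16°N, lon 96°E

The haversine formula gives a central angle δ ≈ 0.912 rad (52.2°) between the endpoints.
Interpolate at f = 1/2 with slerp weights a = sin((1−f)δ)/sin δ ≈ 0.557, b = sin(fδ)/sin δ ≈ 0.557.
p = a·p₁ + b·p₂ ≈ (-0.097, 0.956, 0.278); φ = arcsin(p_z) ≈ 16.17°, λ = atan2(p_y, p_x) ≈ 95.80°.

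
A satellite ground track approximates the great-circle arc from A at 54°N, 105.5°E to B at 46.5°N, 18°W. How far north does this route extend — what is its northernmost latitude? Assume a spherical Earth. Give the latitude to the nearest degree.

≈ 69°N

The great circle lies in the plane with unit normal n̂ = (p₁ × p₂)/|p₁ × p₂|.
Here n̂_z ≈ -0.362; the vertex latitude is φ_max = arccos|n̂_z| ≈ 68.8°.
Check via Clairaut: cos φ_max = |cos φ₁| · sin C = cos(54.0°)·sin(38.0°) ≈ 0.362, again giving ≈ 68.8°.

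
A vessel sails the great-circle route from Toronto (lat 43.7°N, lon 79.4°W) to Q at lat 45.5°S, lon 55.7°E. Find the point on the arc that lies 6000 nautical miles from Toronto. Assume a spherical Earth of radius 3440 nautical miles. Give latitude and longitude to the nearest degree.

≈ lat 21°S, lon 4°E

Write both endpoints as unit vectors p₁, p₂ with components (cos φ cos λ, cos φ sin λ, sin φ).
The central angle between the endpoints is δ = arccos(p₁·p₂) ≈ 2.590 rad (148.4°). The total great-circle distance is δ·R ≈ 2.590 × 3440 ≈ 8910 nmi, so the target fraction is f = 6000/8910 ≈ 0.673.
Interpolate at f ≈ 0.673 with slerp weights a = sin((1−f)δ)/sin δ ≈ 1.428, b = sin(fδ)/sin δ ≈ 1.880.
p = a·p₁ + b·p₂ ≈ (0.932, 0.073, -0.354); φ = arcsin(p_z) ≈ -20.72°, λ = atan2(p_y, p_x) ≈ 4.49°.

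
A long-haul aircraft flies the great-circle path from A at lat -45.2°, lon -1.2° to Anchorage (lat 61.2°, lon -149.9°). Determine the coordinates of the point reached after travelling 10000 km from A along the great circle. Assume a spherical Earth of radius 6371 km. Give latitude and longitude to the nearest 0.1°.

Convert each endpoint to a unit vector on the sphere (x = cos φ cos λ, y = cos φ sin λ, z = sin φ).
The central angle between the endpoints is δ = arccos(p₁·p₂) ≈ 2.719 rad (155.8°). The total great-circle distance is δ·R ≈ 2.719 × 6371 ≈ 17320 km, so the target fraction is f = 10000/17320 ≈ 0.577.
Interpolate at f ≈ 0.577 with slerp weights a = sin((1−f)δ)/sin δ ≈ 2.222, b = sin(fδ)/sin δ ≈ 2.436.
p = a·p₁ + b·p₂ ≈ (0.550, -0.621, 0.558); φ = arcsin(p_z) ≈ 33.90°, λ = atan2(p_y, p_x) ≈ -48.47°.

≈ lat 33.9°, lon -48.5°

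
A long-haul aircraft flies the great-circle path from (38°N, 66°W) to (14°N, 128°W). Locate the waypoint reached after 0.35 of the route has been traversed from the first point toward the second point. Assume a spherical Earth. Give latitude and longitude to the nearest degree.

≈ (33°N, 91°W)

Write both endpoints as unit vectors p₁, p₂ with components (cos φ cos λ, cos φ sin λ, sin φ).
The central angle between the endpoints is δ = arccos(p₁·p₂) ≈ 1.038 rad (59.5°).
Interpolate at f = 0.35 with slerp weights a = sin((1−f)δ)/sin δ ≈ 0.725, b = sin(fδ)/sin δ ≈ 0.413.
p = a·p₁ + b·p₂ ≈ (-0.014, -0.837, 0.546); φ = arcsin(p_z) ≈ 33.11°, λ = atan2(p_y, p_x) ≈ -90.96°.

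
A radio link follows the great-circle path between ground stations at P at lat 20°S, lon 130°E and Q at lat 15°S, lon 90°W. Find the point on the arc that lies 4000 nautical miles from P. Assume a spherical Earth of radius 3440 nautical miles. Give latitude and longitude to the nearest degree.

≈ lat 42°S, lon 154°W

From cos δ = sin φ₁ sin φ₂ + cos φ₁ cos φ₂ cos Δλ, the central angle is δ ≈ 2.223 rad (127.4°). The total great-circle distance is δ·R ≈ 2.223 × 3440 ≈ 7647 nmi, so the target fraction is f = 4000/7647 ≈ 0.523.
Interpolate at f ≈ 0.523 with slerp weights a = sin((1−f)δ)/sin δ ≈ 1.098, b = sin(fδ)/sin δ ≈ 1.155.
p = a·p₁ + b·p₂ ≈ (-0.663, -0.325, -0.674); φ = arcsin(p_z) ≈ -42.40°, λ = atan2(p_y, p_x) ≈ -153.85°.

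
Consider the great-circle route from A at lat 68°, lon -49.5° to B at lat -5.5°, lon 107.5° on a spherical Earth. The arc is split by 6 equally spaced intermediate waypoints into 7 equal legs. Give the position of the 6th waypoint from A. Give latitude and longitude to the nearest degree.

≈ lat 11°, lon 105°

Convert each endpoint to a unit vector on the sphere (x = cos φ cos λ, y = cos φ sin λ, z = sin φ).
The central angle between the endpoints is δ = arccos(p₁·p₂) ≈ 2.018 rad (115.6°).
Interpolate at f = 6/7 with slerp weights a = sin((1−f)δ)/sin δ ≈ 0.315, b = sin(fδ)/sin δ ≈ 1.095.
p = a·p₁ + b·p₂ ≈ (-0.251, 0.950, 0.187); φ = arcsin(p_z) ≈ 10.80°, λ = atan2(p_y, p_x) ≈ 104.81°.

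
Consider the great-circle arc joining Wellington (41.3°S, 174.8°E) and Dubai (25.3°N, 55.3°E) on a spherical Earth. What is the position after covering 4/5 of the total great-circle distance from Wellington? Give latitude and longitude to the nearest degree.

Convert each endpoint to a unit vector on the sphere (x = cos φ cos λ, y = cos φ sin λ, z = sin φ).
The central angle between the endpoints is δ = arccos(p₁·p₂) ≈ 2.235 rad (128.1°).
Interpolate at f = 4/5 with slerp weights a = sin((1−f)δ)/sin δ ≈ 0.549, b = sin(fδ)/sin δ ≈ 1.240.
p = a·p₁ + b·p₂ ≈ (0.228, 0.959, 0.168); φ = arcsin(p_z) ≈ 9.65°, λ = atan2(p_y, p_x) ≈ 76.66°.

≈ 10°N, 77°E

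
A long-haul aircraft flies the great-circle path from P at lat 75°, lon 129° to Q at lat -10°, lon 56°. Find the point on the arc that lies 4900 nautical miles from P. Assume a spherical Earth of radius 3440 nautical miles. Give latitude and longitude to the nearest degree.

From cos δ = sin φ₁ sin φ₂ + cos φ₁ cos φ₂ cos Δλ, the central angle is δ ≈ 1.664 rad (95.3°). The total great-circle distance is δ·R ≈ 1.664 × 3440 ≈ 5725 nmi, so the target fraction is f = 4900/5725 ≈ 0.856.
Interpolate at f ≈ 0.856 with slerp weights a = sin((1−f)δ)/sin δ ≈ 0.238, b = sin(fδ)/sin δ ≈ 0.994.
p = a·p₁ + b·p₂ ≈ (0.508, 0.859, 0.058); φ = arcsin(p_z) ≈ 3.31°, λ = atan2(p_y, p_x) ≈ 59.39°.

≈ lat 3°, lon 59°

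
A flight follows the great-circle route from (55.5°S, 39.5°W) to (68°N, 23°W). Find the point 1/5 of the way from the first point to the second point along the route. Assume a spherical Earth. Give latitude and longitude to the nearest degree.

≈ (31°S, 36°W)

The haversine formula gives a central angle δ ≈ 2.166 rad (124.1°) between the endpoints.
Interpolate at f = 1/5 with slerp weights a = sin((1−f)δ)/sin δ ≈ 1.192, b = sin(fδ)/sin δ ≈ 0.507.
p = a·p₁ + b·p₂ ≈ (0.696, -0.504, -0.512); φ = arcsin(p_z) ≈ -30.81°, λ = atan2(p_y, p_x) ≈ -35.90°.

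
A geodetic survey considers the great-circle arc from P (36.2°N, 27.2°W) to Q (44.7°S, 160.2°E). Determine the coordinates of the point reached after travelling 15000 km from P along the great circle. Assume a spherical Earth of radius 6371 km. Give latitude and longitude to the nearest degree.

From cos δ = sin φ₁ sin φ₂ + cos φ₁ cos φ₂ cos Δλ, the central angle is δ ≈ 2.964 rad (169.8°). The total great-circle distance is δ·R ≈ 2.964 × 6371 ≈ 18882 km, so the target fraction is f = 15000/18882 ≈ 0.794.
Interpolate at f ≈ 0.794 with slerp weights a = sin((1−f)δ)/sin δ ≈ 3.237, b = sin(fδ)/sin δ ≈ 4.006.
p = a·p₁ + b·p₂ ≈ (-0.356, -0.229, -0.906); φ = arcsin(p_z) ≈ -64.95°, λ = atan2(p_y, p_x) ≈ -147.19°.

≈ (65°S, 147°W)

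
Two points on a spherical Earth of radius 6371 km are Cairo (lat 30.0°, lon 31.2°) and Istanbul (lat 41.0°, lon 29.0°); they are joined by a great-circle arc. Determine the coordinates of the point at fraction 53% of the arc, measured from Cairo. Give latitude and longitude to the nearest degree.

≈ lat 36°, lon 30°

The haversine formula gives a central angle δ ≈ 0.194 rad (11.1°) between the endpoints.
Interpolate at f = 0.53 with slerp weights a = sin((1−f)δ)/sin δ ≈ 0.472, b = sin(fδ)/sin δ ≈ 0.532.
p = a·p₁ + b·p₂ ≈ (0.701, 0.407, 0.585); φ = arcsin(p_z) ≈ 35.83°, λ = atan2(p_y, p_x) ≈ 30.11°.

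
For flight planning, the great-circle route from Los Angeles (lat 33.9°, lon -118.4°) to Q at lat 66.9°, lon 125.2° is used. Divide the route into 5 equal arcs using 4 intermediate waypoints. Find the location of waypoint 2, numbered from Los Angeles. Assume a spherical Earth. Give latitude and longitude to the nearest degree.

Convert each endpoint to a unit vector on the sphere (x = cos φ cos λ, y = cos φ sin λ, z = sin φ).
The central angle between the endpoints is δ = arccos(p₁·p₂) ≈ 1.194 rad (68.4°).
Interpolate at f = 2/5 with slerp weights a = sin((1−f)δ)/sin δ ≈ 0.706, b = sin(fδ)/sin δ ≈ 0.494.
p = a·p₁ + b·p₂ ≈ (-0.391, -0.357, 0.848); φ = arcsin(p_z) ≈ 58.05°, λ = atan2(p_y, p_x) ≈ -137.56°.

≈ lat 58°, lon -138°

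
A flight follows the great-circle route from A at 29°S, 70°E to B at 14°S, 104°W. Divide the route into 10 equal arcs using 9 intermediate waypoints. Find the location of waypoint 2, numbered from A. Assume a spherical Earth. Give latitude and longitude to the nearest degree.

Convert each endpoint to a unit vector on the sphere (x = cos φ cos λ, y = cos φ sin λ, z = sin φ).
The central angle between the endpoints is δ = arccos(p₁·p₂) ≈ 2.384 rad (136.6°).
Interpolate at f = 2/10 with slerp weights a = sin((1−f)δ)/sin δ ≈ 1.374, b = sin(fδ)/sin δ ≈ 0.668.
p = a·p₁ + b·p₂ ≈ (0.254, 0.500, -0.828); φ = arcsin(p_z) ≈ -55.87°, λ = atan2(p_y, p_x) ≈ 63.06°.

≈ 56°S, 63°E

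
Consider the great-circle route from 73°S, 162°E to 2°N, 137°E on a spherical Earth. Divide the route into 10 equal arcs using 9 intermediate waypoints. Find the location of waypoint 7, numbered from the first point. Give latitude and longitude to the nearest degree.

Convert each endpoint to a unit vector on the sphere (x = cos φ cos λ, y = cos φ sin λ, z = sin φ).
The central angle between the endpoints is δ = arccos(p₁·p₂) ≈ 1.337 rad (76.6°).
Interpolate at f = 7/10 with slerp weights a = sin((1−f)δ)/sin δ ≈ 0.401, b = sin(fδ)/sin δ ≈ 0.828.
p = a·p₁ + b·p₂ ≈ (-0.717, 0.600, -0.355); φ = arcsin(p_z) ≈ -20.79°, λ = atan2(p_y, p_x) ≈ 140.04°.

≈ 21°S, 140°E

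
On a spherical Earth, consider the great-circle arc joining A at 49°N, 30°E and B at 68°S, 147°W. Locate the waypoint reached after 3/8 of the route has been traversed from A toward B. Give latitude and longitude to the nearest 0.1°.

≈ 11.3°S, 26.9°E

From cos δ = sin φ₁ sin φ₂ + cos φ₁ cos φ₂ cos Δλ, the central angle is δ ≈ 2.809 rad (160.9°).
Interpolate at f = 3/8 with slerp weights a = sin((1−f)δ)/sin δ ≈ 3.010, b = sin(fδ)/sin δ ≈ 2.661.
p = a·p₁ + b·p₂ ≈ (0.874, 0.444, -0.196); φ = arcsin(p_z) ≈ -11.29°, λ = atan2(p_y, p_x) ≈ 26.95°.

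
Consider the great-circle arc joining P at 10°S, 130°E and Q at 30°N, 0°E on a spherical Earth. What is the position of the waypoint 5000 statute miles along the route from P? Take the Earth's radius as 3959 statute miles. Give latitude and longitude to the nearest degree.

≈ 25°N, 65°E

The haversine formula gives a central angle δ ≈ 2.259 rad (129.4°) between the endpoints. The total great-circle distance is δ·R ≈ 2.259 × 3959 ≈ 8943 mi, so the target fraction is f = 5000/8943 ≈ 0.559.
Interpolate at f ≈ 0.559 with slerp weights a = sin((1−f)δ)/sin δ ≈ 1.086, b = sin(fδ)/sin δ ≈ 1.234.
p = a·p₁ + b·p₂ ≈ (0.381, 0.820, 0.428); φ = arcsin(p_z) ≈ 25.35°, λ = atan2(p_y, p_x) ≈ 65.09°.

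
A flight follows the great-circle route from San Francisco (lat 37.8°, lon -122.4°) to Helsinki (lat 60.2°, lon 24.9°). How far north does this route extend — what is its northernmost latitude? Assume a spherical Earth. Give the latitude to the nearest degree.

≈ 77°

The great circle lies in the plane with unit normal n̂ = (p₁ × p₂)/|p₁ × p₂|.
Here n̂_z ≈ +0.217; the vertex latitude is φ_max = arccos|n̂_z| ≈ 77.5°.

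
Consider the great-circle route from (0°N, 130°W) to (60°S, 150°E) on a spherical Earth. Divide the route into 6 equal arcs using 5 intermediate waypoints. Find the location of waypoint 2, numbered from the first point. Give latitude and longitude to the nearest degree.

Write both endpoints as unit vectors p₁, p₂ with components (cos φ cos λ, cos φ sin λ, sin φ).
The central angle between the endpoints is δ = arccos(p₁·p₂) ≈ 1.484 rad (85.0°).
Interpolate at f = 2/6 with slerp weights a = sin((1−f)δ)/sin δ ≈ 0.839, b = sin(fδ)/sin δ ≈ 0.476.
p = a·p₁ + b·p₂ ≈ (-0.745, -0.523, -0.413); φ = arcsin(p_z) ≈ -24.37°, λ = atan2(p_y, p_x) ≈ -144.93°.

≈ (24°S, 145°W)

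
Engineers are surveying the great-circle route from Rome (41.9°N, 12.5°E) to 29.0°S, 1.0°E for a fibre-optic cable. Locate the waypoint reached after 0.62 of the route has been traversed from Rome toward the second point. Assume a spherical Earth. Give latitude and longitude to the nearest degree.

≈ 2°S, 5°E

Convert each endpoint to a unit vector on the sphere (x = cos φ cos λ, y = cos φ sin λ, z = sin φ).
The central angle between the endpoints is δ = arccos(p₁·p₂) ≈ 1.251 rad (71.7°).
Interpolate at f = 0.62 with slerp weights a = sin((1−f)δ)/sin δ ≈ 0.482, b = sin(fδ)/sin δ ≈ 0.738.
p = a·p₁ + b·p₂ ≈ (0.995, 0.089, -0.036); φ = arcsin(p_z) ≈ -2.04°, λ = atan2(p_y, p_x) ≈ 5.11°.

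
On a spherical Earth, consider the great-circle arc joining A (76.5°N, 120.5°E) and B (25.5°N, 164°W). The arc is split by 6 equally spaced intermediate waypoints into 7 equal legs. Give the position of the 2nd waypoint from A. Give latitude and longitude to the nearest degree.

Convert each endpoint to a unit vector on the sphere (x = cos φ cos λ, y = cos φ sin λ, z = sin φ).
The central angle between the endpoints is δ = arccos(p₁·p₂) ≈ 1.080 rad (61.9°).
Interpolate at f = 2/7 with slerp weights a = sin((1−f)δ)/sin δ ≈ 0.790, b = sin(fδ)/sin δ ≈ 0.344.
p = a·p₁ + b·p₂ ≈ (-0.392, 0.073, 0.917); φ = arcsin(p_z) ≈ 66.47°, λ = atan2(p_y, p_x) ≈ 169.42°.

≈ (66°N, 169°E)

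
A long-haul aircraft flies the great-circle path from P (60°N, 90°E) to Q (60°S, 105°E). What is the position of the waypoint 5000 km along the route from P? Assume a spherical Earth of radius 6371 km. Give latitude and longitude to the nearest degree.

≈ (15°N, 96°E)

Write both endpoints as unit vectors p₁, p₂ with components (cos φ cos λ, cos φ sin λ, sin φ).
The central angle between the endpoints is δ = arccos(p₁·p₂) ≈ 2.104 rad (120.6°). The total great-circle distance is δ·R ≈ 2.104 × 6371 ≈ 13406 km, so the target fraction is f = 5000/13406 ≈ 0.373.
Interpolate at f ≈ 0.373 with slerp weights a = sin((1−f)δ)/sin δ ≈ 1.125, b = sin(fδ)/sin δ ≈ 0.821.
p = a·p₁ + b·p₂ ≈ (-0.106, 0.959, 0.263); φ = arcsin(p_z) ≈ 15.27°, λ = atan2(p_y, p_x) ≈ 96.32°.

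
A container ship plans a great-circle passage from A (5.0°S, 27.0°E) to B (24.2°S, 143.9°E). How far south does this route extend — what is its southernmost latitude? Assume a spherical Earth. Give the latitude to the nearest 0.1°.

The great circle lies in the plane with unit normal n̂ = (p₁ × p₂)/|p₁ × p₂|.
Here n̂_z ≈ +0.874; the vertex latitude is φ_max = arccos|n̂_z| ≈ 29.0°.

≈ 29.0°S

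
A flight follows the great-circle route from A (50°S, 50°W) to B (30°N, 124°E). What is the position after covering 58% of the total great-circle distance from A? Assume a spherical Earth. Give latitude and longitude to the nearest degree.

≈ (36°S, 111°E)

Write both endpoints as unit vectors p₁, p₂ with components (cos φ cos λ, cos φ sin λ, sin φ).
The central angle between the endpoints is δ = arccos(p₁·p₂) ≈ 2.784 rad (159.5°).
Interpolate at f = 0.58 with slerp weights a = sin((1−f)δ)/sin δ ≈ 2.628, b = sin(fδ)/sin δ ≈ 2.852.
p = a·p₁ + b·p₂ ≈ (-0.296, 0.754, -0.587); φ = arcsin(p_z) ≈ -35.93°, λ = atan2(p_y, p_x) ≈ 111.41°.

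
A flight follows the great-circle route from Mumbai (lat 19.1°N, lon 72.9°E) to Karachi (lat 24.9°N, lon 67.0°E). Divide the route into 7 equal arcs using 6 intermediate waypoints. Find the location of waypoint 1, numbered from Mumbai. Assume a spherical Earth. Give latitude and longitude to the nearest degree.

≈ lat 20°N, lon 72°E

Convert each endpoint to a unit vector on the sphere (x = cos φ cos λ, y = cos φ sin λ, z = sin φ).
The central angle between the endpoints is δ = arccos(p₁·p₂) ≈ 0.139 rad (8.0°).
Interpolate at f = 1/7 with slerp weights a = sin((1−f)δ)/sin δ ≈ 0.858, b = sin(fδ)/sin δ ≈ 0.143.
p = a·p₁ + b·p₂ ≈ (0.289, 0.894, 0.341); φ = arcsin(p_z) ≈ 19.94°, λ = atan2(p_y, p_x) ≈ 72.09°.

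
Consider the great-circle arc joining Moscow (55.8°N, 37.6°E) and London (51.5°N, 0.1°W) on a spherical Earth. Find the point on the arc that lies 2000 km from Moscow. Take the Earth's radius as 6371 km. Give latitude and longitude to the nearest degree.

≈ 53°N, 7°E

Convert each endpoint to a unit vector on the sphere (x = cos φ cos λ, y = cos φ sin λ, z = sin φ).
The central angle between the endpoints is δ = arccos(p₁·p₂) ≈ 0.392 rad (22.5°). The total great-circle distance is δ·R ≈ 0.392 × 6371 ≈ 2498 km, so the target fraction is f = 2000/2498 ≈ 0.801.
Interpolate at f ≈ 0.801 with slerp weights a = sin((1−f)δ)/sin δ ≈ 0.204, b = sin(fδ)/sin δ ≈ 0.808.
p = a·p₁ + b·p₂ ≈ (0.594, 0.069, 0.801); φ = arcsin(p_z) ≈ 53.27°, λ = atan2(p_y, p_x) ≈ 6.64°.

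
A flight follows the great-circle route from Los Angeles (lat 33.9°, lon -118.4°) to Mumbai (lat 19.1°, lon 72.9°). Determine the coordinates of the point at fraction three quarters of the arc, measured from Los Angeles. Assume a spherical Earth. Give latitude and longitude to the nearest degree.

Convert each endpoint to a unit vector on the sphere (x = cos φ cos λ, y = cos φ sin λ, z = sin φ).
The central angle between the endpoints is δ = arccos(p₁·p₂) ≈ 2.198 rad (125.9°).
Interpolate at f = 3/4 with slerp weights a = sin((1−f)δ)/sin δ ≈ 0.645, b = sin(fδ)/sin δ ≈ 1.231.
p = a·p₁ + b·p₂ ≈ (0.088, 0.641, 0.762); φ = arcsin(p_z) ≈ 49.68°, λ = atan2(p_y, p_x) ≈ 82.23°.

≈ lat 50°, lon 82°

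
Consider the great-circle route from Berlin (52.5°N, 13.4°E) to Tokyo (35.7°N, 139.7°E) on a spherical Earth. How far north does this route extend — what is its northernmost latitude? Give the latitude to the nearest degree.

The great circle lies in the plane with unit normal n̂ = (p₁ × p₂)/|p₁ × p₂|.
Here n̂_z ≈ +0.404; the vertex latitude is φ_max = arccos|n̂_z| ≈ 66.2°.
Check via Clairaut: cos φ_max = |cos φ₁| · sin C = cos(52.5°)·sin(41.6°) ≈ 0.404, again giving ≈ 66.2°.

≈ 66°N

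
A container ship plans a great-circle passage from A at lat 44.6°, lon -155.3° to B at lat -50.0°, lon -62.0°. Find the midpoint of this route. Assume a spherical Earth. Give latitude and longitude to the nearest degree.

≈ lat -4°, lon -112°

The haversine formula gives a central angle δ ≈ 2.170 rad (124.3°) between the endpoints.
Interpolate at f = 1/2 with slerp weights a = sin((1−f)δ)/sin δ ≈ 1.071, b = sin(fδ)/sin δ ≈ 1.071.
p = a·p₁ + b·p₂ ≈ (-0.370, -0.927, -0.068); φ = arcsin(p_z) ≈ -3.92°, λ = atan2(p_y, p_x) ≈ -111.75°.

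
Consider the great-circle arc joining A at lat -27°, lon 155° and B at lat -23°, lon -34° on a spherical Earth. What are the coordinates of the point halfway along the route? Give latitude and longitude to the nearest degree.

Write both endpoints as unit vectors p₁, p₂ with components (cos φ cos λ, cos φ sin λ, sin φ).
The central angle between the endpoints is δ = arccos(p₁·p₂) ≈ 2.256 rad (129.2°).
Interpolate at f = 1/2 with slerp weights a = sin((1−f)δ)/sin δ ≈ 1.167, b = sin(fδ)/sin δ ≈ 1.167.
p = a·p₁ + b·p₂ ≈ (-0.052, -0.161, -0.986); φ = arcsin(p_z) ≈ -80.25°, λ = atan2(p_y, p_x) ≈ -107.81°.

≈ lat -80°, lon -108°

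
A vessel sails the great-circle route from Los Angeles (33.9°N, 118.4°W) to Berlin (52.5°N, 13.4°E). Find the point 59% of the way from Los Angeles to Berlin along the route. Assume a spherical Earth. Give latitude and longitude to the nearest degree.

The haversine formula gives a central angle δ ≈ 1.465 rad (83.9°) between the endpoints.
Interpolate at f = 0.59 with slerp weights a = sin((1−f)δ)/sin δ ≈ 0.568, b = sin(fδ)/sin δ ≈ 0.765.
p = a·p₁ + b·p₂ ≈ (0.229, -0.307, 0.924); φ = arcsin(p_z) ≈ 67.49°, λ = atan2(p_y, p_x) ≈ -53.33°.

≈ (67°N, 53°W)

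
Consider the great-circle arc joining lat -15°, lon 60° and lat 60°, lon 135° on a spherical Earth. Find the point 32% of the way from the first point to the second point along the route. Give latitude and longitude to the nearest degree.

≈ lat 12°, lon 75°

Write both endpoints as unit vectors p₁, p₂ with components (cos φ cos λ, cos φ sin λ, sin φ).
The central angle between the endpoints is δ = arccos(p₁·p₂) ≈ 1.670 rad (95.7°).
Interpolate at f = 0.32 with slerp weights a = sin((1−f)δ)/sin δ ≈ 0.911, b = sin(fδ)/sin δ ≈ 0.512.
p = a·p₁ + b·p₂ ≈ (0.259, 0.943, 0.207); φ = arcsin(p_z) ≈ 11.97°, λ = atan2(p_y, p_x) ≈ 74.64°.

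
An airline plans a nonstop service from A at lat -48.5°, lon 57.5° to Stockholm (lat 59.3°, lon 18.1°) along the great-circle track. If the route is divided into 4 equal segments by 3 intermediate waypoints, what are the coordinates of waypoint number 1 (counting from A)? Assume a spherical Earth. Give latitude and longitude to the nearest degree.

≈ lat -22°, lon 47°

From cos δ = sin φ₁ sin φ₂ + cos φ₁ cos φ₂ cos Δλ, the central angle is δ ≈ 1.963 rad (112.5°).
Interpolate at f = 1/4 with slerp weights a = sin((1−f)δ)/sin δ ≈ 1.077, b = sin(fδ)/sin δ ≈ 0.510.
p = a·p₁ + b·p₂ ≈ (0.631, 0.683, -0.368); φ = arcsin(p_z) ≈ -21.59°, λ = atan2(p_y, p_x) ≈ 47.26°.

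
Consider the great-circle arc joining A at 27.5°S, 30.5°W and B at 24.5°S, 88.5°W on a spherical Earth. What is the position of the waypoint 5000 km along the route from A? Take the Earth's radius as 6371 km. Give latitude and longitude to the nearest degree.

≈ 26°S, 81°W

The haversine formula gives a central angle δ ≈ 0.903 rad (51.7°) between the endpoints. The total great-circle distance is δ·R ≈ 0.903 × 6371 ≈ 5753 km, so the target fraction is f = 5000/5753 ≈ 0.869.
Interpolate at f ≈ 0.869 with slerp weights a = sin((1−f)δ)/sin δ ≈ 0.150, b = sin(fδ)/sin δ ≈ 0.900.
p = a·p₁ + b·p₂ ≈ (0.136, -0.886, -0.443); φ = arcsin(p_z) ≈ -26.27°, λ = atan2(p_y, p_x) ≈ -81.26°.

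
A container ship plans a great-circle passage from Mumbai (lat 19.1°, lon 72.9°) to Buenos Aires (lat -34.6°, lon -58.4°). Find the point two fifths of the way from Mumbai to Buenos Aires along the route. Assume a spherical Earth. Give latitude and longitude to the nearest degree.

≈ lat -11°, lon 28°

Write both endpoints as unit vectors p₁, p₂ with components (cos φ cos λ, cos φ sin λ, sin φ).
The central angle between the endpoints is δ = arccos(p₁·p₂) ≈ 2.345 rad (134.4°).
Interpolate at f = 2/5 with slerp weights a = sin((1−f)δ)/sin δ ≈ 1.380, b = sin(fδ)/sin δ ≈ 1.128.
p = a·p₁ + b·p₂ ≈ (0.870, 0.456, -0.189); φ = arcsin(p_z) ≈ -10.89°, λ = atan2(p_y, p_x) ≈ 27.64°.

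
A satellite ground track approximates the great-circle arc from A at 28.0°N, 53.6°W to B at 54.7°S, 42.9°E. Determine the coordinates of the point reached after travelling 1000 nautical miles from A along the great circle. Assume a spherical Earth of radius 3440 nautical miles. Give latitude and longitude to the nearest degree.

≈ 15°N, 43°W

Write both endpoints as unit vectors p₁, p₂ with components (cos φ cos λ, cos φ sin λ, sin φ).
The central angle between the endpoints is δ = arccos(p₁·p₂) ≈ 2.027 rad (116.2°). The total great-circle distance is δ·R ≈ 2.027 × 3440 ≈ 6974 nmi, so the target fraction is f = 1000/6974 ≈ 0.143.
Interpolate at f ≈ 0.143 with slerp weights a = sin((1−f)δ)/sin δ ≈ 1.099, b = sin(fδ)/sin δ ≈ 0.319.
p = a·p₁ + b·p₂ ≈ (0.711, -0.655, 0.255); φ = arcsin(p_z) ≈ 14.79°, λ = atan2(p_y, p_x) ≈ -42.67°.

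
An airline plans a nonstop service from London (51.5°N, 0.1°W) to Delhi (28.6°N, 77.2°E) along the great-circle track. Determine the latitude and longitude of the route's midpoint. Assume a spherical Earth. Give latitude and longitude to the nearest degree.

≈ 47°N, 46°E

Convert each endpoint to a unit vector on the sphere (x = cos φ cos λ, y = cos φ sin λ, z = sin φ).
The central angle between the endpoints is δ = arccos(p₁·p₂) ≈ 1.053 rad (60.3°).
Interpolate at f = 1/2 with slerp weights a = sin((1−f)δ)/sin δ ≈ 0.578, b = sin(fδ)/sin δ ≈ 0.578.
p = a·p₁ + b·p₂ ≈ (0.473, 0.495, 0.729); φ = arcsin(p_z) ≈ 46.84°, λ = atan2(p_y, p_x) ≈ 46.30°.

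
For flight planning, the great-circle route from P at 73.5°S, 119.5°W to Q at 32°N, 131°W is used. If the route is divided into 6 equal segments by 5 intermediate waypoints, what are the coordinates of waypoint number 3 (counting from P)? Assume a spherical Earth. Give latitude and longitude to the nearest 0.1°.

≈ 20.8°S, 128.1°W

The haversine formula gives a central angle δ ≈ 1.846 rad (105.8°) between the endpoints.
Interpolate at f = 3/6 with slerp weights a = sin((1−f)δ)/sin δ ≈ 0.829, b = sin(fδ)/sin δ ≈ 0.829.
p = a·p₁ + b·p₂ ≈ (-0.577, -0.735, -0.355); φ = arcsin(p_z) ≈ -20.82°, λ = atan2(p_y, p_x) ≈ -128.12°.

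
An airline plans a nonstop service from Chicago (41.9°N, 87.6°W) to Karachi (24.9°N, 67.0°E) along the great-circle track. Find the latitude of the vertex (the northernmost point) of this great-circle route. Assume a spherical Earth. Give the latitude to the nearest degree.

The great circle lies in the plane with unit normal n̂ = (p₁ × p₂)/|p₁ × p₂|.
Here n̂_z ≈ +0.307; the vertex latitude is φ_max = arccos|n̂_z| ≈ 72.1°.

≈ 72°N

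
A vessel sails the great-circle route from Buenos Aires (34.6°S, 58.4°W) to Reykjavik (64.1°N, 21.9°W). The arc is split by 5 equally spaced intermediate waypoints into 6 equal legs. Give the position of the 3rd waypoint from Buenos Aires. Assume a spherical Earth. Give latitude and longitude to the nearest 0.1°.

≈ 15.4°N, 45.9°W

The haversine formula gives a central angle δ ≈ 1.794 rad (102.8°) between the endpoints.
Interpolate at f = 3/6 with slerp weights a = sin((1−f)δ)/sin δ ≈ 0.802, b = sin(fδ)/sin δ ≈ 0.802.
p = a·p₁ + b·p₂ ≈ (0.671, -0.693, 0.266); φ = arcsin(p_z) ≈ 15.42°, λ = atan2(p_y, p_x) ≈ -45.92°.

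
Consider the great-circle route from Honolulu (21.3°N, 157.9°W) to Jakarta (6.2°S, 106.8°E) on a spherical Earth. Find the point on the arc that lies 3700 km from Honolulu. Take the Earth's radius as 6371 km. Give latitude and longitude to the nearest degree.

Write both endpoints as unit vectors p₁, p₂ with components (cos φ cos λ, cos φ sin λ, sin φ).
The central angle between the endpoints is δ = arccos(p₁·p₂) ≈ 1.696 rad (97.2°). The total great-circle distance is δ·R ≈ 1.696 × 6371 ≈ 10805 km, so the target fraction is f = 3700/10805 ≈ 0.342.
Interpolate at f ≈ 0.342 with slerp weights a = sin((1−f)δ)/sin δ ≈ 0.905, b = sin(fδ)/sin δ ≈ 0.553.
p = a·p₁ + b·p₂ ≈ (-0.940, 0.209, 0.269); φ = arcsin(p_z) ≈ 15.61°, λ = atan2(p_y, p_x) ≈ 167.46°.

≈ (16°N, 167°E)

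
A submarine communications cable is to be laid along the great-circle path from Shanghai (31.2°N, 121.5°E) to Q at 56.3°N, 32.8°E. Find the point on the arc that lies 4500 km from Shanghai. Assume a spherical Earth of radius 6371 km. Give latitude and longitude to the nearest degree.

≈ 56°N, 75°E

Convert each endpoint to a unit vector on the sphere (x = cos φ cos λ, y = cos φ sin λ, z = sin φ).
The central angle between the endpoints is δ = arccos(p₁·p₂) ≈ 1.113 rad (63.8°). The total great-circle distance is δ·R ≈ 1.113 × 6371 ≈ 7093 km, so the target fraction is f = 4500/7093 ≈ 0.634.
Interpolate at f ≈ 0.634 with slerp weights a = sin((1−f)δ)/sin δ ≈ 0.441, b = sin(fδ)/sin δ ≈ 0.723.
p = a·p₁ + b·p₂ ≈ (0.140, 0.539, 0.830); φ = arcsin(p_z) ≈ 56.14°, λ = atan2(p_y, p_x) ≈ 75.42°.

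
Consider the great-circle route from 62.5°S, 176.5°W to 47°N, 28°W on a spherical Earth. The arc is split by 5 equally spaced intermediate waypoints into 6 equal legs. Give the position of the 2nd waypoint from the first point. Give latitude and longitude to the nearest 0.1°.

Write both endpoints as unit vectors p₁, p₂ with components (cos φ cos λ, cos φ sin λ, sin φ).
The central angle between the endpoints is δ = arccos(p₁·p₂) ≈ 2.732 rad (156.5°).
Interpolate at f = 2/6 with slerp weights a = sin((1−f)δ)/sin δ ≈ 2.432, b = sin(fδ)/sin δ ≈ 1.983.
p = a·p₁ + b·p₂ ≈ (0.073, -0.703, -0.707); φ = arcsin(p_z) ≈ -44.99°, λ = atan2(p_y, p_x) ≈ -84.06°.

≈ 45.0°S, 84.1°W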